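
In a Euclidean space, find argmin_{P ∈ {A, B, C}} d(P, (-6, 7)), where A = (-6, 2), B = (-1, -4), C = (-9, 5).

Distances: d(A) = 5, d(B) ≈ 12.083, d(C) ≈ 3.6056. Nearest: C = (-9, 5) with distance 3.6056.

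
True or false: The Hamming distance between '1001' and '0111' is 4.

Differing positions: 1, 2, 3. Hamming distance = 3, so the claim that d_H = 4 is false.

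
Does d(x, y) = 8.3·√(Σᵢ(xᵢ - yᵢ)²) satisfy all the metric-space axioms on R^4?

Yes. The L2 (Euclidean) norm induces a metric on R^4, and multiplying a metric by a positive constant 8.3 > 0 preserves all four axioms: non-negativity (8.3·||x-y|| ≥ 0), identity (8.3·||x-y|| = 0 ⟺ ||x-y|| = 0 ⟺ x = y), symmetry (||x-y|| = ||y-x||), and the triangle inequality (8.3·||x-z|| ≤ 8.3·||x-y|| + 8.3·||y-z||). So d is a metric.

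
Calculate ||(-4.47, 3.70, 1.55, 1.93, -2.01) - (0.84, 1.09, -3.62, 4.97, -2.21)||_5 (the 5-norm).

(Σ|x_i - y_i|^5)^(1/5) = (|-4.47 - 0.84|^5 + |3.7 - 1.09|^5 + |1.55 - (-3.62)|^5 + |1.93 - 4.97|^5 + |-2.01 - (-2.21)|^5)^(1/5)
= (5.31^5 + 2.61^5 + 5.17^5 + 3.04^5 + 0.2^5)^(1/5) ≈ (4221.5565 + 121.1163 + 3693.6243 + 259.6378 + 0.0003)^(1/5) = (8295.9352)^(1/5) ≈ 6.0782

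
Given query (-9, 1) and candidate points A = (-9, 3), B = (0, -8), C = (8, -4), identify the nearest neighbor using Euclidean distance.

Distances: d(A) = 2, d(B) ≈ 12.7279, d(C) ≈ 17.72. Nearest: A = (-9, 3) with distance 2.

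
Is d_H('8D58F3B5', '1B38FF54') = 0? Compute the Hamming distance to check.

Differing positions: 1, 2, 3, 6, 7, 8. Hamming distance = 6, so the claim that d_H = 0 is false.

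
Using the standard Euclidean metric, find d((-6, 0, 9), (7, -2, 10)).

√(Σ(x_i - y_i)²) = √((-6 - 7)² + (0 - (-2))² + (9 - 10)²)
= √((-13)² + 2² + (-1)²) = √(169 + 4 + 1) = √174 ≈ 13.1909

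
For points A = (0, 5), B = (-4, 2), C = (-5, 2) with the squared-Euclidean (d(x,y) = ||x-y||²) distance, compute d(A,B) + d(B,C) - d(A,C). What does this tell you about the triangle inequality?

d(A,B) = 4² + 3² = 25, d(B,C) = 1² + 0² = 1, d(A,C) = 5² + 3² = 34.
d(A,B) + d(B,C) - d(A,C) = 25 + 1 - 34 = 26 - 34 = -8. This is < 0, so the triangle inequality FAILS for these points (squared-Euclidean is not a metric).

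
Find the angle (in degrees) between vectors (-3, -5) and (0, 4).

With u = (-3, -5), v = (0, 4):
u·v = (-3)·0 + (-5)·4 = 0 + (-20) = -20.
|u| = √((-3)² + (-5)²) = √34, |v| = √(0² + 4²) = √16, so |u||v| = √(34·16) = √544.
cos θ = (u·v)/(|u||v|) = -20/√544 ≈ -0.857493
θ = arccos(-0.857493) ≈ 149.04°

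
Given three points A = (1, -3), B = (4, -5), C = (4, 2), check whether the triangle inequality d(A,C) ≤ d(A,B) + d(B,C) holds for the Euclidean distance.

d(A,B) = √(3² + 2²) = √13 ≈ 3.6056, d(B,C) = √(0² + 7²) = √49 = 7, d(A,C) = √(3² + 5²) = √34 ≈ 5.831.
d(A,C) ≈ 5.831 ≤ 3.6056 + 7 = 10.6056. Triangle inequality is satisfied.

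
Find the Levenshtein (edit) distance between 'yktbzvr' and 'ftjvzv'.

Let D[i][j] be the edit distance between the first i characters of 'yktbzvr' and the first j characters of 'ftjvzv', with D[i][0] = i, D[0][j] = j, and D[i][j] = D[i-1][j-1] if the characters match, else 1 + min(D[i-1][j], D[i][j-1], D[i-1][j-1]). Filling the table (rows: prefixes of 'yktbzvr', columns: prefixes of 'ftjvzv'):
     ε  f  t  j  v  z  v
  ε  0  1  2  3  4  5  6
  y  1  1  2  3  4  5  6
  k  2  2  2  3  4  5  6
  t  3  3  2  3  4  5  6
  b  4  4  3  3  4  5  6
  z  5  5  4  4  4  4  5
  v  6  6  5  5  4  5  4
  r  7  7  6  6  5  5  5
The bottom-right entry gives D[7][6] = 5, so no sequence of fewer than 5 edits works. Backtracking through the table gives one optimal edit sequence (5 edits):
  yktbzvr → fktbzvr (sub y→f @1)
  fktbzvr → fttbzvr (sub k→t @2)
  fttbzvr → ftjbzvr (sub t→j @3)
  ftjbzvr → ftjvzvr (sub b→v @4)
  ftjvzvr → ftjvzv (del r @7)
Edit distance = 5.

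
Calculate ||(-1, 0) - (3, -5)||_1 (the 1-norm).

Σ|x_i - y_i| = |-1 - 3| + |0 - (-5)| = 4 + 5 = 9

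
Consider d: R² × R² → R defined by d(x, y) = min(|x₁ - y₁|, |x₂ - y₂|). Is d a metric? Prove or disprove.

No. d fails identity of indiscernibles: take x = (-5, 0) and y = (-5, 9). Then d(x,y) = min(|-5 - (-5)|, |0 - 9|) = min(0, 9) = 0, yet x ≠ y.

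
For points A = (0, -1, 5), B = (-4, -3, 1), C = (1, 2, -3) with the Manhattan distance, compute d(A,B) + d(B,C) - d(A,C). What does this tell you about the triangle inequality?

d(A,B) = 4 + 2 + 4 = 10, d(B,C) = 5 + 5 + 4 = 14, d(A,C) = 1 + 3 + 8 = 12.
d(A,B) + d(B,C) - d(A,C) = 10 + 14 - 12 = 24 - 12 = 12. This is ≥ 0, so the triangle inequality holds for these points.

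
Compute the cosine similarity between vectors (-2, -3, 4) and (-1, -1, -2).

With u = (-2, -3, 4), v = (-1, -1, -2):
u·v = (-2)·(-1) + (-3)·(-1) + 4·(-2) = 2 + 3 + (-8) = -3.
|u| = √((-2)² + (-3)² + 4²) = √29, |v| = √((-1)² + (-1)² + (-2)²) = √6, so |u||v| = √(29·6) = √174.
cos θ = (u·v)/(|u||v|) = -3/√174 ≈ -0.2274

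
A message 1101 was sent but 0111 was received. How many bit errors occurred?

Differing positions: 1, 3. Hamming distance = 2.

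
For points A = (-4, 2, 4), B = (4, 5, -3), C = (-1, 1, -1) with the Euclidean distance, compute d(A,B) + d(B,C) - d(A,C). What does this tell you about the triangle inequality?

d(A,B) = √(8² + 3² + 7²) = √122 ≈ 11.0454, d(B,C) = √(5² + 4² + 2²) = √45 ≈ 6.7082, d(A,C) = √(3² + 1² + 5²) = √35 ≈ 5.9161.
d(A,B) + d(B,C) - d(A,C) = 11.0454 + 6.7082 - 5.9161 = 17.7536 - 5.9161 = 11.8375 (to 4 decimal places). This is ≥ 0, so the triangle inequality holds for these points.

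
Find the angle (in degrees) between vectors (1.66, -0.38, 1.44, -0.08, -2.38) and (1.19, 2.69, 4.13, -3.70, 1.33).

With u = (1.66, -0.38, 1.44, -0.08, -2.38), v = (1.19, 2.69, 4.13, -3.70, 1.33):
u·v = 1.66·1.19 + (-0.38)·2.69 + 1.44·4.13 + (-0.08)·(-3.7) + (-2.38)·1.33 = 1.9754 + (-1.0222) + 5.9472 + 0.296 + (-3.1654) = 4.031.
|u| = √(1.66² + (-0.38)² + 1.44² + (-0.08)² + (-2.38)²) = √(2.7556 + 0.1444 + 2.0736 + 0.0064 + 5.6644) = √10.6444, |v| = √(1.19² + 2.69² + 4.13² + (-3.7)² + 1.33²) = √(1.4161 + 7.2361 + 17.0569 + 13.69 + 1.7689) = √41.168.
cos θ = (u·v)/(|u||v|) = 4.031/(√10.6444·√41.168) ≈ 0.192563
θ = arccos(0.192563) ≈ 78.9°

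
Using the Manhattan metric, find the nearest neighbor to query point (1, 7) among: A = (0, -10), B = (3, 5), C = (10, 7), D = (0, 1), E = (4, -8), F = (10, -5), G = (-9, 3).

Distances: d(A) = 18, d(B) = 4, d(C) = 9, d(D) = 7, d(E) = 18, d(F) = 21, d(G) = 14. Nearest: B = (3, 5) with distance 4.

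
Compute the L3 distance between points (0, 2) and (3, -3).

(Σ|x_i - y_i|^3)^(1/3) = (|0 - 3|^3 + |2 - (-3)|^3)^(1/3)
= (3^3 + 5^3)^(1/3) = (27 + 125)^(1/3) = (152)^(1/3) ≈ 5.3368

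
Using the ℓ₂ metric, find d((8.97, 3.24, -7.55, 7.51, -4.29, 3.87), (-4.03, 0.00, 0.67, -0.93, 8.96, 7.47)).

√(Σ(x_i - y_i)²) = √((8.97 - (-4.03))² + (3.24 - 0)² + (-7.55 - 0.67)² + (7.51 - (-0.93))² + (-4.29 - 8.96)² + (3.87 - 7.47)²)
= √(13² + 3.24² + (-8.22)² + 8.44² + (-13.25)² + (-3.6)²) = √(169 + 10.4976 + 67.5684 + 71.2336 + 175.5625 + 12.96) = √506.8221 ≈ 22.5127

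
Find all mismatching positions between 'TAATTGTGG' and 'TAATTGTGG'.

Differing positions: none. Hamming distance = 0.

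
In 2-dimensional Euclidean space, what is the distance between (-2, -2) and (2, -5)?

√(Σ(x_i - y_i)²) = √((-2 - 2)² + (-2 - (-5))²)
= √((-4)² + 3²) = √(16 + 9) = √25 = 5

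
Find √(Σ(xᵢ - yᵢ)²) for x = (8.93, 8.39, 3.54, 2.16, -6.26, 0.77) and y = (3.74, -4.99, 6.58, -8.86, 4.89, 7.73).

√(Σ(x_i - y_i)²) = √((8.93 - 3.74)² + (8.39 - (-4.99))² + (3.54 - 6.58)² + (2.16 - (-8.86))² + (-6.26 - 4.89)² + (0.77 - 7.73)²)
= √(5.19² + 13.38² + (-3.04)² + 11.02² + (-11.15)² + (-6.96)²) = √(26.9361 + 179.0244 + 9.2416 + 121.4404 + 124.3225 + 48.4416) = √509.4066 ≈ 22.57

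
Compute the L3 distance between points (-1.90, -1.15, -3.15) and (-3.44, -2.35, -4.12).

(Σ|x_i - y_i|^3)^(1/3) = (|-1.9 - (-3.44)|^3 + |-1.15 - (-2.35)|^3 + |-3.15 - (-4.12)|^3)^(1/3)
= (1.54^3 + 1.2^3 + 0.97^3)^(1/3) ≈ (3.6523 + 1.728 + 0.9127)^(1/3) = (6.293)^(1/3) ≈ 1.8462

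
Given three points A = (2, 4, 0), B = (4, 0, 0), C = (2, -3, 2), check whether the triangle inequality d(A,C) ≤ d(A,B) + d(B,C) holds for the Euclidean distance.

d(A,B) = √(2² + 4² + 0²) = √20 ≈ 4.4721, d(B,C) = √(2² + 3² + 2²) = √17 ≈ 4.1231, d(A,C) = √(0² + 7² + 2²) = √53 ≈ 7.2801.
d(A,C) ≈ 7.2801 ≤ 4.4721 + 4.1231 = 8.5952. Triangle inequality is satisfied.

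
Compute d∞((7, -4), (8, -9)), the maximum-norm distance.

max(|x_i - y_i|) = max(|7 - 8|, |-4 - (-9)|) = max(1, 5) = 5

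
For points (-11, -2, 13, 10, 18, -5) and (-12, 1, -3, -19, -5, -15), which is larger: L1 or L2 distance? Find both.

L1 = |-11 - (-12)| + |-2 - 1| + |13 - (-3)| + |10 - (-19)| + |18 - (-5)| + |-5 - (-15)| = 1 + 3 + 16 + 29 + 23 + 10 = 82
L2 = √(1² + 3² + 16² + 29² + 23² + 10²) = √1736 ≈ 41.6653
L1 ≥ L2 always (equality iff movement is along one axis); L1 > L2 here.
Ratio L1/L2 = 82/√1736 ≈ 1.9681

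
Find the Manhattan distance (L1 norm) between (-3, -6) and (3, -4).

Σ|x_i - y_i| = |-3 - 3| + |-6 - (-4)| = 6 + 2 = 8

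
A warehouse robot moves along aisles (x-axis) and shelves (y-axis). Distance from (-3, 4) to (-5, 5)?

Σ|x_i - y_i| = |-3 - (-5)| + |4 - 5| = 2 + 1 = 3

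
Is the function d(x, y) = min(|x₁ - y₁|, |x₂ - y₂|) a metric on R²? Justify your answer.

No. d fails identity of indiscernibles: take x = (-4, 0) and y = (-4, 1). Then d(x,y) = min(|-4 - (-4)|, |0 - 1|) = min(0, 1) = 0, yet x ≠ y.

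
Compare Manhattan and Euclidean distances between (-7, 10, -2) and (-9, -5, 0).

L1 = |-7 - (-9)| + |10 - (-5)| + |-2 - 0| = 2 + 15 + 2 = 19
L2 = √(2² + 15² + 2²) = √233 ≈ 15.2643
L1 ≥ L2 always (equality iff movement is along one axis); L1 > L2 here.
Ratio L1/L2 = 19/√233 ≈ 1.2447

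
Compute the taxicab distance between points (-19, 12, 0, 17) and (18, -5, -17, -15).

Σ|x_i - y_i| = |-19 - 18| + |12 - (-5)| + |0 - (-17)| + |17 - (-15)| = 37 + 17 + 17 + 32 = 103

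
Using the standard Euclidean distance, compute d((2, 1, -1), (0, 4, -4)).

(Σ|x_i - y_i|^2)^(1/2) = (|2 - 0|^2 + |1 - 4|^2 + |-1 - (-4)|^2)^(1/2)
= (2^2 + 3^2 + 3^2)^(1/2) = (4 + 9 + 9)^(1/2) = (22)^(1/2) ≈ 4.6904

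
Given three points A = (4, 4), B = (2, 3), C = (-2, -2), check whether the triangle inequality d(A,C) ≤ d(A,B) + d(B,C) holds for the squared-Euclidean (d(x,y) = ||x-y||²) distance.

d(A,B) = 2² + 1² = 5, d(B,C) = 4² + 5² = 41, d(A,C) = 6² + 6² = 72.
d(A,C) = 72 > 5 + 41 = 46. Triangle inequality is VIOLATED. (Squared-Euclidean is not a metric — this is a counterexample.)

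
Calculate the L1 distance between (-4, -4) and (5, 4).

Σ|x_i - y_i| = |-4 - 5| + |-4 - 4| = 9 + 8 = 17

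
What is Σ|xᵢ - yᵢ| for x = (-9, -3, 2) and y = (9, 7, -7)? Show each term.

Σ|x_i - y_i| = |-9 - 9| + |-3 - 7| + |2 - (-7)| = 18 + 10 + 9 = 37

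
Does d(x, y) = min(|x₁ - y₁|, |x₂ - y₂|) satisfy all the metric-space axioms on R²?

No. d fails identity of indiscernibles: take x = (5, 0) and y = (5, 3). Then d(x,y) = min(|5 - 5|, |0 - 3|) = min(0, 3) = 0, yet x ≠ y.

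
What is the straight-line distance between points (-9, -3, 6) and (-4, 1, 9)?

√(Σ(x_i - y_i)²) = √((-9 - (-4))² + (-3 - 1)² + (6 - 9)²)
= √((-5)² + (-4)² + (-3)²) = √(25 + 16 + 9) = √50 ≈ 7.0711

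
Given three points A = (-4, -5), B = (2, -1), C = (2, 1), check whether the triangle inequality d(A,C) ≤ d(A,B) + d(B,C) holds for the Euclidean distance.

d(A,B) = √(6² + 4²) = √52 ≈ 7.2111, d(B,C) = √(0² + 2²) = √4 = 2, d(A,C) = √(6² + 6²) = √72 ≈ 8.4853.
d(A,C) ≈ 8.4853 ≤ 7.2111 + 2 = 9.2111. Triangle inequality is satisfied.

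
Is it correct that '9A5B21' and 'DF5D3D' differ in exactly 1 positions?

Differing positions: 1, 2, 4, 5, 6. Hamming distance = 5, so the claim that d_H = 1 is false.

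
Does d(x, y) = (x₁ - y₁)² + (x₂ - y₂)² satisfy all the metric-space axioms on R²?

No. The squared Euclidean distance fails the triangle inequality. Counterexample: x = (0, 0), y = (4, 3), z = (8, 6). d(x,z) = 8² + 6² = 100, but d(x,y) + d(y,z) = (4² + 3²) + (4² + 3²) = 25 + 25 = 50. Since 100 > 50, the triangle inequality is violated. (Note: √d, the ordinary Euclidean distance, IS a metric.)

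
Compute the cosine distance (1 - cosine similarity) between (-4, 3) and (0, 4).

With u = (-4, 3), v = (0, 4):
u·v = (-4)·0 + 3·4 = 0 + 12 = 12.
|u| = √((-4)² + 3²) = √25, |v| = √(0² + 4²) = √16, so |u||v| = √(25·16) = √400 = 20.
cos θ = (u·v)/(|u||v|) = 12/20 = 0.6
Cosine distance = 1 - cos θ = 1 - 0.6 = 0.4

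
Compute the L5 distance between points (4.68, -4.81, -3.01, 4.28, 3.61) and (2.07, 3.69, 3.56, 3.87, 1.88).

(Σ|x_i - y_i|^5)^(1/5) = (|4.68 - 2.07|^5 + |-4.81 - 3.69|^5 + |-3.01 - 3.56|^5 + |4.28 - 3.87|^5 + |3.61 - 1.88|^5)^(1/5)
= (2.61^5 + 8.5^5 + 6.57^5 + 0.41^5 + 1.73^5)^(1/5) ≈ (121.1163 + 44370.5312 + 12241.2804 + 0.0116 + 15.4964)^(1/5) = (56748.4359)^(1/5) ≈ 8.9288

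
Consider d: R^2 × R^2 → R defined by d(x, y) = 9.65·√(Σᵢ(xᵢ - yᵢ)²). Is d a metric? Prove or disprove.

Yes. The L2 (Euclidean) norm induces a metric on R^2, and multiplying a metric by a positive constant 9.65 > 0 preserves all four axioms: non-negativity (9.65·||x-y|| ≥ 0), identity (9.65·||x-y|| = 0 ⟺ ||x-y|| = 0 ⟺ x = y), symmetry (||x-y|| = ||y-x||), and the triangle inequality (9.65·||x-z|| ≤ 9.65·||x-y|| + 9.65·||y-z||). So d is a metric.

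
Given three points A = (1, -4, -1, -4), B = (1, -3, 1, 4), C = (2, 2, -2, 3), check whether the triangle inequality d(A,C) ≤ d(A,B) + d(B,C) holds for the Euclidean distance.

d(A,B) = √(0² + 1² + 2² + 8²) = √69 ≈ 8.3066, d(B,C) = √(1² + 5² + 3² + 1²) = √36 = 6, d(A,C) = √(1² + 6² + 1² + 7²) = √87 ≈ 9.3274.
d(A,C) ≈ 9.3274 ≤ 8.3066 + 6 = 14.3066. Triangle inequality is satisfied.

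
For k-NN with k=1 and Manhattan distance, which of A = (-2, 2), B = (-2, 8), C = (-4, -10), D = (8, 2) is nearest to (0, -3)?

Distances: d(A) = 7, d(B) = 13, d(C) = 11, d(D) = 13. Nearest: A = (-2, 2) with distance 7.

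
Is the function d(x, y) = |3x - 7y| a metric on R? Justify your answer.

No. d fails symmetry: d(3, 2) = |3·3 - 7·2| = |-5| = 5, but d(2, 3) = |3·2 - 7·3| = |-15| = 15. Since 5 ≠ 15, d(x,y) ≠ d(y,x) in general.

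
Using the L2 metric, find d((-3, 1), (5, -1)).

√(Σ(x_i - y_i)²) = √((-3 - 5)² + (1 - (-1))²)
= √((-8)² + 2²) = √(64 + 4) = √68 ≈ 8.2462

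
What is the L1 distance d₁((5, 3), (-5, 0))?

Σ|x_i - y_i| = |5 - (-5)| + |3 - 0| = 10 + 3 = 13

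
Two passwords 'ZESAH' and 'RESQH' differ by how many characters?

Differing positions: 1, 4. Hamming distance = 2.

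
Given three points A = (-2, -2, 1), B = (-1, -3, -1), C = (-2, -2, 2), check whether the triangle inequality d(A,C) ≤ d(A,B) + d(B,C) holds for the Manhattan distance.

d(A,B) = 1 + 1 + 2 = 4, d(B,C) = 1 + 1 + 3 = 5, d(A,C) = 0 + 0 + 1 = 1.
d(A,C) = 1 ≤ 4 + 5 = 9. Triangle inequality is satisfied.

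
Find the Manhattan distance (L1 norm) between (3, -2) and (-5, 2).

Σ|x_i - y_i| = |3 - (-5)| + |-2 - 2| = 8 + 4 = 12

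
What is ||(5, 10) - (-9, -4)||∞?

max(|x_i - y_i|) = max(|5 - (-9)|, |10 - (-4)|) = max(14, 14) = 14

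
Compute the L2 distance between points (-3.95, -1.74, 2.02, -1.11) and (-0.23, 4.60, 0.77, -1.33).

(Σ|x_i - y_i|^2)^(1/2) = (|-3.95 - (-0.23)|^2 + |-1.74 - 4.6|^2 + |2.02 - 0.77|^2 + |-1.11 - (-1.33)|^2)^(1/2)
= (3.72^2 + 6.34^2 + 1.25^2 + 0.22^2)^(1/2) = (13.8384 + 40.1956 + 1.5625 + 0.0484)^(1/2) = (55.6449)^(1/2) ≈ 7.4596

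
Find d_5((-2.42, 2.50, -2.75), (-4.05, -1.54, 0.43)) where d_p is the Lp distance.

(Σ|x_i - y_i|^5)^(1/5) = (|-2.42 - (-4.05)|^5 + |2.5 - (-1.54)|^5 + |-2.75 - 0.43|^5)^(1/5)
= (1.63^5 + 4.04^5 + 3.18^5)^(1/5) ≈ (11.5064 + 1076.2343 + 325.1888)^(1/5) = (1412.9295)^(1/5) ≈ 4.266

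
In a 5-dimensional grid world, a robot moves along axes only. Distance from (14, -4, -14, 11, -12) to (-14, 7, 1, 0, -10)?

Σ|x_i - y_i| = |14 - (-14)| + |-4 - 7| + |-14 - 1| + |11 - 0| + |-12 - (-10)| = 28 + 11 + 15 + 11 + 2 = 67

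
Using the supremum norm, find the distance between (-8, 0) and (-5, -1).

max(|x_i - y_i|) = max(|-8 - (-5)|, |0 - (-1)|) = max(3, 1) = 3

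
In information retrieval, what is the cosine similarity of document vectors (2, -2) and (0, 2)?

With u = (2, -2), v = (0, 2):
u·v = 2·0 + (-2)·2 = 0 + (-4) = -4.
|u| = √(2² + (-2)²) = √8, |v| = √(0² + 2²) = √4, so |u||v| = √(8·4) = √32.
cos θ = (u·v)/(|u||v|) = -4/√32 ≈ -0.7071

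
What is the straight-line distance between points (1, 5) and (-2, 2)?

√(Σ(x_i - y_i)²) = √((1 - (-2))² + (5 - 2)²)
= √(3² + 3²) = √(9 + 9) = √18 ≈ 4.2426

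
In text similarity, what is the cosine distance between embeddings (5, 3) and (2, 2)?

With u = (5, 3), v = (2, 2):
u·v = 5·2 + 3·2 = 10 + 6 = 16.
|u| = √(5² + 3²) = √34, |v| = √(2² + 2²) = √8, so |u||v| = √(34·8) = √272.
cos θ = (u·v)/(|u||v|) = 16/√272 ≈ 0.9701
Cosine distance = 1 - cos θ ≈ 1 - 0.9701 = 0.0299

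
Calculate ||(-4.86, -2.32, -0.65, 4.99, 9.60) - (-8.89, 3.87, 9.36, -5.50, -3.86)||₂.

√(Σ(x_i - y_i)²) = √((-4.86 - (-8.89))² + (-2.32 - 3.87)² + (-0.65 - 9.36)² + (4.99 - (-5.5))² + (9.6 - (-3.86))²)
= √(4.03² + (-6.19)² + (-10.01)² + 10.49² + 13.46²) = √(16.2409 + 38.3161 + 100.2001 + 110.0401 + 181.1716) = √445.9688 ≈ 21.118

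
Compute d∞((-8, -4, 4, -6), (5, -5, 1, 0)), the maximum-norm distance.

max(|x_i - y_i|) = max(|-8 - 5|, |-4 - (-5)|, |4 - 1|, |-6 - 0|) = max(13, 1, 3, 6) = 13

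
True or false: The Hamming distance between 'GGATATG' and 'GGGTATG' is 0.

Differing positions: 3. Hamming distance = 1, so the claim that d_H = 0 is false.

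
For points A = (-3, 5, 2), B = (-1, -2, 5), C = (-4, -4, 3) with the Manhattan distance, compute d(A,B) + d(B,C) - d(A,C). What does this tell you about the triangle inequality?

d(A,B) = 2 + 7 + 3 = 12, d(B,C) = 3 + 2 + 2 = 7, d(A,C) = 1 + 9 + 1 = 11.
d(A,B) + d(B,C) - d(A,C) = 12 + 7 - 11 = 19 - 11 = 8. This is ≥ 0, so the triangle inequality holds for these points.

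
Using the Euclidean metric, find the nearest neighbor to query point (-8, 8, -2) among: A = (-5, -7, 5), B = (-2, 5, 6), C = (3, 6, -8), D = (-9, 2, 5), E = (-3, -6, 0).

Distances: d(A) ≈ 16.8226, d(B) ≈ 10.4403, d(C) ≈ 12.6886, d(D) ≈ 9.2736, d(E) = 15. Nearest: D = (-9, 2, 5) with distance 9.2736.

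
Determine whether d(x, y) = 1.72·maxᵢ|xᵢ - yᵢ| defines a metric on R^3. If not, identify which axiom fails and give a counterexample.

Yes. The L∞ (Chebyshev) norm induces a metric on R^3, and multiplying a metric by a positive constant 1.72 > 0 preserves all four axioms: non-negativity (1.72·||x-y|| ≥ 0), identity (1.72·||x-y|| = 0 ⟺ ||x-y|| = 0 ⟺ x = y), symmetry (||x-y|| = ||y-x||), and the triangle inequality (1.72·||x-z|| ≤ 1.72·||x-y|| + 1.72·||y-z||). So d is a metric.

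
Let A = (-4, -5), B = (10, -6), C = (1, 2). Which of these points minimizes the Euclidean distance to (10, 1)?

Distances: d(A) ≈ 15.2315, d(B) = 7, d(C) ≈ 9.0554. Nearest: B = (10, -6) with distance 7.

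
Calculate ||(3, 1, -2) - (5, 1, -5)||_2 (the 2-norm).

(Σ|x_i - y_i|^2)^(1/2) = (|3 - 5|^2 + |1 - 1|^2 + |-2 - (-5)|^2)^(1/2)
= (2^2 + 0^2 + 3^2)^(1/2) = (4 + 0 + 9)^(1/2) = (13)^(1/2) ≈ 3.6056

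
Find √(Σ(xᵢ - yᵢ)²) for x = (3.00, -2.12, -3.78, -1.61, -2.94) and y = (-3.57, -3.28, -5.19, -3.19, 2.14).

√(Σ(x_i - y_i)²) = √((3 - (-3.57))² + (-2.12 - (-3.28))² + (-3.78 - (-5.19))² + (-1.61 - (-3.19))² + (-2.94 - 2.14)²)
= √(6.57² + 1.16² + 1.41² + 1.58² + (-5.08)²) = √(43.1649 + 1.3456 + 1.9881 + 2.4964 + 25.8064) = √74.8014 ≈ 8.6488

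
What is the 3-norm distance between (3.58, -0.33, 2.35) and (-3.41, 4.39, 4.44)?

(Σ|x_i - y_i|^3)^(1/3) = (|3.58 - (-3.41)|^3 + |-0.33 - 4.39|^3 + |2.35 - 4.44|^3)^(1/3)
= (6.99^3 + 4.72^3 + 2.09^3)^(1/3) ≈ (341.5321 + 105.154 + 9.1293)^(1/3) = (455.8154)^(1/3) ≈ 7.696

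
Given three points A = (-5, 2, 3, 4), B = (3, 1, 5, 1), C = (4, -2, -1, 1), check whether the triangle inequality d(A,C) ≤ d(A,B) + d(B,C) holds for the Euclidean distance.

d(A,B) = √(8² + 1² + 2² + 3²) = √78 ≈ 8.8318, d(B,C) = √(1² + 3² + 6² + 0²) = √46 ≈ 6.7823, d(A,C) = √(9² + 4² + 4² + 3²) = √122 ≈ 11.0454.
d(A,C) ≈ 11.0454 ≤ 8.8318 + 6.7823 = 15.6141. Triangle inequality is satisfied.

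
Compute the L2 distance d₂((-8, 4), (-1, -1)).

√(Σ(x_i - y_i)²) = √((-8 - (-1))² + (4 - (-1))²)
= √((-7)² + 5²) = √(49 + 25) = √74 ≈ 8.6023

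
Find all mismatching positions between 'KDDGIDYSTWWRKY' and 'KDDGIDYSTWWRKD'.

Differing positions: 14. Hamming distance = 1.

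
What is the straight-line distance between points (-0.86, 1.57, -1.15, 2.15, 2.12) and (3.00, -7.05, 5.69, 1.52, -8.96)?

√(Σ(x_i - y_i)²) = √((-0.86 - 3)² + (1.57 - (-7.05))² + (-1.15 - 5.69)² + (2.15 - 1.52)² + (2.12 - (-8.96))²)
= √((-3.86)² + 8.62² + (-6.84)² + 0.63² + 11.08²) = √(14.8996 + 74.3044 + 46.7856 + 0.3969 + 122.7664) = √259.1529 ≈ 16.0982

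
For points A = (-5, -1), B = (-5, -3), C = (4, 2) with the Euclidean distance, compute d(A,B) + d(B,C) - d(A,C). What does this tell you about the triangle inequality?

d(A,B) = √(0² + 2²) = √4 = 2, d(B,C) = √(9² + 5²) = √106 ≈ 10.2956, d(A,C) = √(9² + 3²) = √90 ≈ 9.4868.
d(A,B) + d(B,C) - d(A,C) = 2 + 10.2956 - 9.4868 = 12.2956 - 9.4868 = 2.8088 (to 4 decimal places). This is ≥ 0, so the triangle inequality holds for these points.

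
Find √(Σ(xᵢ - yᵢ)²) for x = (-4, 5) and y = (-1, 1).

√(Σ(x_i - y_i)²) = √((-4 - (-1))² + (5 - 1)²)
= √((-3)² + 4²) = √(9 + 16) = √25 = 5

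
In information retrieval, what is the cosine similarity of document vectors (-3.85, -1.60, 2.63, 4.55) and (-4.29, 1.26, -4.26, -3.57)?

With u = (-3.85, -1.60, 2.63, 4.55), v = (-4.29, 1.26, -4.26, -3.57):
u·v = (-3.85)·(-4.29) + (-1.6)·1.26 + 2.63·(-4.26) + 4.55·(-3.57) = 16.5165 + (-2.016) + (-11.2038) + (-16.2435) = -12.9468.
|u| = √((-3.85)² + (-1.6)² + 2.63² + 4.55²) = √(14.8225 + 2.56 + 6.9169 + 20.7025) = √45.0019, |v| = √((-4.29)² + 1.26² + (-4.26)² + (-3.57)²) = √(18.4041 + 1.5876 + 18.1476 + 12.7449) = √50.8842.
cos θ = (u·v)/(|u||v|) = -12.9468/(√45.0019·√50.8842) ≈ -0.2706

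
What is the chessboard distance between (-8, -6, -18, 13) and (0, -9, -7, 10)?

max(|x_i - y_i|) = max(|-8 - 0|, |-6 - (-9)|, |-18 - (-7)|, |13 - 10|) = max(8, 3, 11, 3) = 11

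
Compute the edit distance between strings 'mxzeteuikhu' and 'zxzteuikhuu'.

Let D[i][j] be the edit distance between the first i characters of 'mxzeteuikhu' and the first j characters of 'zxzteuikhuu', with D[i][0] = i, D[0][j] = j, and D[i][j] = D[i-1][j-1] if the characters match, else 1 + min(D[i-1][j], D[i][j-1], D[i-1][j-1]). Filling the table (rows: prefixes of 'mxzeteuikhu', columns: prefixes of 'zxzteuikhuu'):
     ε  z  x  z  t  e  u  i  k  h  u  u
  ε  0  1  2  3  4  5  6  7  8  9 10 11
  m  1  1  2  3  4  5  6  7  8  9 10 11
  x  2  2  1  2  3  4  5  6  7  8  9 10
  z  3  2  2  1  2  3  4  5  6  7  8  9
  e  4  3  3  2  2  2  3  4  5  6  7  8
  t  5  4  4  3  2  3  3  4  5  6  7  8
  e  6  5  5  4  3  2  3  4  5  6  7  8
  u  7  6  6  5  4  3  2  3  4  5  6  7
  i  8  7  7  6  5  4  3  2  3  4  5  6
  k  9  8  8  7  6  5  4  3  2  3  4  5
  h 10  9  9  8  7  6  5  4  3  2  3  4
  u 11 10 10  9  8  7  6  5  4  3  2  3
The bottom-right entry gives D[11][11] = 3, so no sequence of fewer than 3 edits works. Backtracking through the table gives one optimal edit sequence (3 edits):
  mxzeteuikhu → zxzeteuikhu (sub m→z @1)
  zxzeteuikhu → zxzteuikhu (del e @4)
  zxzteuikhu → zxzteuikhuu (ins u @10)
Edit distance = 3.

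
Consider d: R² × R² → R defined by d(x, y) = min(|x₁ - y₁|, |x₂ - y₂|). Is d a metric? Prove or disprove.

No. d fails identity of indiscernibles: take x = (-3, 0) and y = (-3, 6). Then d(x,y) = min(|-3 - (-3)|, |0 - 6|) = min(0, 6) = 0, yet x ≠ y.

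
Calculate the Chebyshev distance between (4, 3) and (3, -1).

max(|x_i - y_i|) = max(|4 - 3|, |3 - (-1)|) = max(1, 4) = 4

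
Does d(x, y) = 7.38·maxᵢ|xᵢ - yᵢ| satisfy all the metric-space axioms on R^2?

Yes. The L∞ (Chebyshev) norm induces a metric on R^2, and multiplying a metric by a positive constant 7.38 > 0 preserves all four axioms: non-negativity (7.38·||x-y|| ≥ 0), identity (7.38·||x-y|| = 0 ⟺ ||x-y|| = 0 ⟺ x = y), symmetry (||x-y|| = ||y-x||), and the triangle inequality (7.38·||x-z|| ≤ 7.38·||x-y|| + 7.38·||y-z||). So d is a metric.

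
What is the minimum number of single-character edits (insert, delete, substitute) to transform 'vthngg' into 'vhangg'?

Let D[i][j] be the edit distance between the first i characters of 'vthngg' and the first j characters of 'vhangg', with D[i][0] = i, D[0][j] = j, and D[i][j] = D[i-1][j-1] if the characters match, else 1 + min(D[i-1][j], D[i][j-1], D[i-1][j-1]). Filling the table (rows: prefixes of 'vthngg', columns: prefixes of 'vhangg'):
     ε  v  h  a  n  g  g
  ε  0  1  2  3  4  5  6
  v  1  0  1  2  3  4  5
  t  2  1  1  2  3  4  5
  h  3  2  1  2  3  4  5
  n  4  3  2  2  2  3  4
  g  5  4  3  3  3  2  3
  g  6  5  4  4  4  3  2
The bottom-right entry gives D[6][6] = 2, so no sequence of fewer than 2 edits works. Backtracking through the table gives one optimal edit sequence (2 edits):
  vthngg → vhhngg (sub t→h @2)
  vhhngg → vhangg (sub h→a @3)
Edit distance = 2.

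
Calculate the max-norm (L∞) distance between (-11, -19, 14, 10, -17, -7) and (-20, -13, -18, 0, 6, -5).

max(|x_i - y_i|) = max(|-11 - (-20)|, |-19 - (-13)|, |14 - (-18)|, |10 - 0|, |-17 - 6|, |-7 - (-5)|) = max(9, 6, 32, 10, 23, 2) = 32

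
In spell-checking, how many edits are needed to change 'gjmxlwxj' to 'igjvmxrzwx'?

Let D[i][j] be the edit distance between the first i characters of 'gjmxlwxj' and the first j characters of 'igjvmxrzwx', with D[i][0] = i, D[0][j] = j, and D[i][j] = D[i-1][j-1] if the characters match, else 1 + min(D[i-1][j], D[i][j-1], D[i-1][j-1]). Filling the table (rows: prefixes of 'gjmxlwxj', columns: prefixes of 'igjvmxrzwx'):
     ε  i  g  j  v  m  x  r  z  w  x
  ε  0  1  2  3  4  5  6  7  8  9 10
  g  1  1  1  2  3  4  5  6  7  8  9
  j  2  2  2  1  2  3  4  5  6  7  8
  m  3  3  3  2  2  2  3  4  5  6  7
  x  4  4  4  3  3  3  2  3  4  5  6
  l  5  5  5  4  4  4  3  3  4  5  6
  w  6  6  6  5  5  5  4  4  4  4  5
  x  7  7  7  6  6  6  5  5  5  5  4
  j  8  8  8  7  7  7  6  6  6  6  5
The bottom-right entry gives D[8][10] = 5, so no sequence of fewer than 5 edits works. Backtracking through the table gives one optimal edit sequence (5 edits):
  gjmxlwxj → igjmxlwxj (ins i @1)
  igjmxlwxj → igjvmxlwxj (ins v @4)
  igjvmxlwxj → igjvmxrlwxj (ins r @7)
  igjvmxrlwxj → igjvmxrzwxj (sub l→z @8)
  igjvmxrzwxj → igjvmxrzwx (del j @11)
Edit distance = 5.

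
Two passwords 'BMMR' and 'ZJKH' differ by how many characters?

Differing positions: 1, 2, 3, 4. Hamming distance = 4.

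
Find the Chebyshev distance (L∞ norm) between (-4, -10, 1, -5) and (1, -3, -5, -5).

max(|x_i - y_i|) = max(|-4 - 1|, |-10 - (-3)|, |1 - (-5)|, |-5 - (-5)|) = max(5, 7, 6, 0) = 7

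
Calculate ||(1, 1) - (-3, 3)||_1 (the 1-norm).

Σ|x_i - y_i| = |1 - (-3)| + |1 - 3| = 4 + 2 = 6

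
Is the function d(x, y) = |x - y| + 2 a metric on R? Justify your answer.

No. d fails identity of indiscernibles (specifically d(x,x) = 0): d(-6, -6) = |-6 - (-6)| + 2 = 0 + 2 = 2 ≠ 0.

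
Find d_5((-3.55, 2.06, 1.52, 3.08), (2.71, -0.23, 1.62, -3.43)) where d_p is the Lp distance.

(Σ|x_i - y_i|^5)^(1/5) = (|-3.55 - 2.71|^5 + |2.06 - (-0.23)|^5 + |1.52 - 1.62|^5 + |3.08 - (-3.43)|^5)^(1/5)
= (6.26^5 + 2.29^5 + 0.1^5 + 6.51^5)^(1/5) ≈ (9613.2816 + 62.9763 + 0 + 11692.4344)^(1/5) = (21368.6923)^(1/5) ≈ 7.3444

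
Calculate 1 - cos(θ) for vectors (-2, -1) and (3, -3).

With u = (-2, -1), v = (3, -3):
u·v = (-2)·3 + (-1)·(-3) = (-6) + 3 = -3.
|u| = √((-2)² + (-1)²) = √5, |v| = √(3² + (-3)²) = √18, so |u||v| = √(5·18) = √90.
cos θ = (u·v)/(|u||v|) = -3/√90 ≈ -0.3162
Cosine distance = 1 - cos θ ≈ 1 - (-0.3162) = 1.3162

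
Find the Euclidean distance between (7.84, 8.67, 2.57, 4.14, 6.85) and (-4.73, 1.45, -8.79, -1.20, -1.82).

√(Σ(x_i - y_i)²) = √((7.84 - (-4.73))² + (8.67 - 1.45)² + (2.57 - (-8.79))² + (4.14 - (-1.2))² + (6.85 - (-1.82))²)
= √(12.57² + 7.22² + 11.36² + 5.34² + 8.67²) = √(158.0049 + 52.1284 + 129.0496 + 28.5156 + 75.1689) = √442.8674 ≈ 21.0444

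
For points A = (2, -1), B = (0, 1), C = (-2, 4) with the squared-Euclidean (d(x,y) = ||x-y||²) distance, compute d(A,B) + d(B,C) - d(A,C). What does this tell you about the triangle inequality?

d(A,B) = 2² + 2² = 8, d(B,C) = 2² + 3² = 13, d(A,C) = 4² + 5² = 41.
d(A,B) + d(B,C) - d(A,C) = 8 + 13 - 41 = 21 - 41 = -20. This is < 0, so the triangle inequality FAILS for these points (squared-Euclidean is not a metric).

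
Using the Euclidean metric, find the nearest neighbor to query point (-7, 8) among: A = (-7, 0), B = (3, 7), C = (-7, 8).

Distances: d(A) = 8, d(B) ≈ 10.0499, d(C) = 0. Nearest: C = (-7, 8) with distance 0.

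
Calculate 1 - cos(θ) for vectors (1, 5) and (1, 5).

With u = (1, 5), v = (1, 5):
u·v = 1·1 + 5·5 = 1 + 25 = 26.
|u| = √(1² + 5²) = √26, |v| = √(1² + 5²) = √26, so |u||v| = √(26·26) = √676 = 26.
cos θ = (u·v)/(|u||v|) = 26/26 = 1
Cosine distance = 1 - cos θ = 1 - 1 = 0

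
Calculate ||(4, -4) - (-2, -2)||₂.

√(Σ(x_i - y_i)²) = √((4 - (-2))² + (-4 - (-2))²)
= √(6² + (-2)²) = √(36 + 4) = √40 ≈ 6.3246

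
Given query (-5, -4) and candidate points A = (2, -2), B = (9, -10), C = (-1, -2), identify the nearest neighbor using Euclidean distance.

Distances: d(A) ≈ 7.2801, d(B) ≈ 15.2315, d(C) ≈ 4.4721. Nearest: C = (-1, -2) with distance 4.4721.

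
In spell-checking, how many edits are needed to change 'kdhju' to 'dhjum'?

Let D[i][j] be the edit distance between the first i characters of 'kdhju' and the first j characters of 'dhjum', with D[i][0] = i, D[0][j] = j, and D[i][j] = D[i-1][j-1] if the characters match, else 1 + min(D[i-1][j], D[i][j-1], D[i-1][j-1]). Filling the table (rows: prefixes of 'kdhju', columns: prefixes of 'dhjum'):
     ε  d  h  j  u  m
  ε  0  1  2  3  4  5
  k  1  1  2  3  4  5
  d  2  1  2  3  4  5
  h  3  2  1  2  3  4
  j  4  3  2  1  2  3
  u  5  4  3  2  1  2
The bottom-right entry gives D[5][5] = 2, so no sequence of fewer than 2 edits works. Backtracking through the table gives one optimal edit sequence (2 edits):
  kdhju → dhju (del k @1)
  dhju → dhjum (ins m @5)
Edit distance = 2.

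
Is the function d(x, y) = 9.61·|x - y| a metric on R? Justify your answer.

Yes. Since |x - y| is a metric on R and 9.61 > 0, the positive scalar multiple 9.61·|x - y| is also a metric: scaling by a positive constant preserves non-negativity, identity (d=0 ⟺ |x-y|=0 ⟺ x=y), symmetry, and the triangle inequality.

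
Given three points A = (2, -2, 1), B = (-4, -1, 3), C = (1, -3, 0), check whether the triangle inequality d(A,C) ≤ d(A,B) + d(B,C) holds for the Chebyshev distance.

d(A,B) = max(6, 1, 2) = 6, d(B,C) = max(5, 2, 3) = 5, d(A,C) = max(1, 1, 1) = 1.
d(A,C) = 1 ≤ 6 + 5 = 11. Triangle inequality is satisfied.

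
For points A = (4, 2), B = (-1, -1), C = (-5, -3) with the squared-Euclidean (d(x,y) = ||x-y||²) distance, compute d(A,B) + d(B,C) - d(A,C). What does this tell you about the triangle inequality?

d(A,B) = 5² + 3² = 34, d(B,C) = 4² + 2² = 20, d(A,C) = 9² + 5² = 106.
d(A,B) + d(B,C) - d(A,C) = 34 + 20 - 106 = 54 - 106 = -52. This is < 0, so the triangle inequality FAILS for these points (squared-Euclidean is not a metric).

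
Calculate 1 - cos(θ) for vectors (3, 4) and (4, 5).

With u = (3, 4), v = (4, 5):
u·v = 3·4 + 4·5 = 12 + 20 = 32.
|u| = √(3² + 4²) = √25, |v| = √(4² + 5²) = √41, so |u||v| = √(25·41) = √1025.
cos θ = (u·v)/(|u||v|) = 32/√1025 ≈ 0.9995
Cosine distance = 1 - cos θ ≈ 1 - 0.9995 = 0.0005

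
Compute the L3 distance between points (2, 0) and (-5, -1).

(Σ|x_i - y_i|^3)^(1/3) = (|2 - (-5)|^3 + |0 - (-1)|^3)^(1/3)
= (7^3 + 1^3)^(1/3) = (343 + 1)^(1/3) = (344)^(1/3) ≈ 7.0068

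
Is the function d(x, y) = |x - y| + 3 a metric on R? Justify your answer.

No. d fails identity of indiscernibles (specifically d(x,x) = 0): d(3, 3) = |3 - 3| + 3 = 0 + 3 = 3 ≠ 0.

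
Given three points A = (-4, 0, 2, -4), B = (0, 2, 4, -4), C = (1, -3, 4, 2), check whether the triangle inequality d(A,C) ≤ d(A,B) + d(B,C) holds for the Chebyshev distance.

d(A,B) = max(4, 2, 2, 0) = 4, d(B,C) = max(1, 5, 0, 6) = 6, d(A,C) = max(5, 3, 2, 6) = 6.
d(A,C) = 6 ≤ 4 + 6 = 10. Triangle inequality is satisfied.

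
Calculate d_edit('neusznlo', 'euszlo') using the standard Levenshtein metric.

Let D[i][j] be the edit distance between the first i characters of 'neusznlo' and the first j characters of 'euszlo', with D[i][0] = i, D[0][j] = j, and D[i][j] = D[i-1][j-1] if the characters match, else 1 + min(D[i-1][j], D[i][j-1], D[i-1][j-1]). Filling the table (rows: prefixes of 'neusznlo', columns: prefixes of 'euszlo'):
     ε  e  u  s  z  l  o
  ε  0  1  2  3  4  5  6
  n  1  1  2  3  4  5  6
  e  2  1  2  3  4  5  6
  u  3  2  1  2  3  4  5
  s  4  3  2  1  2  3  4
  z  5  4  3  2  1  2  3
  n  6  5  4  3  2  2  3
  l  7  6  5  4  3  2  3
  o  8  7  6  5  4  3  2
The bottom-right entry gives D[8][6] = 2, so no sequence of fewer than 2 edits works. Backtracking through the table gives one optimal edit sequence (2 edits):
  neusznlo → eusznlo (del n @1)
  eusznlo → euszlo (del n @5)
Edit distance = 2.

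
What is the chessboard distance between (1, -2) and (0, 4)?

max(|x_i - y_i|) = max(|1 - 0|, |-2 - 4|) = max(1, 6) = 6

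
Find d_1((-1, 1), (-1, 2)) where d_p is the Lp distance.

Σ|x_i - y_i| = |-1 - (-1)| + |1 - 2| = 0 + 1 = 1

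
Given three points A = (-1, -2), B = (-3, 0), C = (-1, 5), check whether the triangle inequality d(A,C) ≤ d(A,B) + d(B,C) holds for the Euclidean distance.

d(A,B) = √(2² + 2²) = √8 ≈ 2.8284, d(B,C) = √(2² + 5²) = √29 ≈ 5.3852, d(A,C) = √(0² + 7²) = √49 = 7.
d(A,C) = 7 ≤ 2.8284 + 5.3852 = 8.2136. Triangle inequality is satisfied.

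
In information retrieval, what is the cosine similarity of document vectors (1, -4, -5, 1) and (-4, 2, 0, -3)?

With u = (1, -4, -5, 1), v = (-4, 2, 0, -3):
u·v = 1·(-4) + (-4)·2 + (-5)·0 + 1·(-3) = (-4) + (-8) + 0 + (-3) = -15.
|u| = √(1² + (-4)² + (-5)² + 1²) = √43, |v| = √((-4)² + 2² + 0² + (-3)²) = √29, so |u||v| = √(43·29) = √1247.
cos θ = (u·v)/(|u||v|) = -15/√1247 ≈ -0.4248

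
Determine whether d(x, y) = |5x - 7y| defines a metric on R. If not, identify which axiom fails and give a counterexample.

No. d fails symmetry: d(9, 8) = |5·9 - 7·8| = |-11| = 11, but d(8, 9) = |5·8 - 7·9| = |-23| = 23. Since 11 ≠ 23, d(x,y) ≠ d(y,x) in general.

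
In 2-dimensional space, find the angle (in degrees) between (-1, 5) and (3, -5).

With u = (-1, 5), v = (3, -5):
u·v = (-1)·3 + 5·(-5) = (-3) + (-25) = -28.
|u| = √((-1)² + 5²) = √26, |v| = √(3² + (-5)²) = √34, so |u||v| = √(26·34) = √884.
cos θ = (u·v)/(|u||v|) = -28/√884 ≈ -0.941742
θ = arccos(-0.941742) ≈ 160.35°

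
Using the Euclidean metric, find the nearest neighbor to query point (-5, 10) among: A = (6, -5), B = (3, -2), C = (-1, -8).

Distances: d(A) ≈ 18.6011, d(B) ≈ 14.4222, d(C) ≈ 18.4391. Nearest: B = (3, -2) with distance 14.4222.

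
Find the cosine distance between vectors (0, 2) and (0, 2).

With u = (0, 2), v = (0, 2):
u·v = 0·0 + 2·2 = 0 + 4 = 4.
|u| = √(0² + 2²) = √4, |v| = √(0² + 2²) = √4, so |u||v| = √(4·4) = √16 = 4.
cos θ = (u·v)/(|u||v|) = 4/4 = 1
Cosine distance = 1 - cos θ = 1 - 1 = 0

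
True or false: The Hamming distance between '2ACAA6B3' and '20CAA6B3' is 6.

Differing positions: 2. Hamming distance = 1, so the claim that d_H = 6 is false.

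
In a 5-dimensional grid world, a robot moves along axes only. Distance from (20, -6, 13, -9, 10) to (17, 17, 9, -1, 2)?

Σ|x_i - y_i| = |20 - 17| + |-6 - 17| + |13 - 9| + |-9 - (-1)| + |10 - 2| = 3 + 23 + 4 + 8 + 8 = 46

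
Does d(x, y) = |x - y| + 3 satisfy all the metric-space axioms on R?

No. d fails identity of indiscernibles (specifically d(x,x) = 0): d(1, 1) = |1 - 1| + 3 = 0 + 3 = 3 ≠ 0.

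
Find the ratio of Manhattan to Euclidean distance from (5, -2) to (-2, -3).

L1 = |5 - (-2)| + |-2 - (-3)| = 7 + 1 = 8
L2 = √(7² + 1²) = √50 ≈ 7.0711
L1 ≥ L2 always (equality iff movement is along one axis); L1 > L2 here.
Ratio L1/L2 = 8/√50 ≈ 1.1314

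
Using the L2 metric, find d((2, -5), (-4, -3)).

√(Σ(x_i - y_i)²) = √((2 - (-4))² + (-5 - (-3))²)
= √(6² + (-2)²) = √(36 + 4) = √40 ≈ 6.3246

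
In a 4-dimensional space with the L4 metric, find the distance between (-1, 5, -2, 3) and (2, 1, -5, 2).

(Σ|x_i - y_i|^4)^(1/4) = (|-1 - 2|^4 + |5 - 1|^4 + |-2 - (-5)|^4 + |3 - 2|^4)^(1/4)
= (3^4 + 4^4 + 3^4 + 1^4)^(1/4) = (81 + 256 + 81 + 1)^(1/4) = (419)^(1/4) ≈ 4.5243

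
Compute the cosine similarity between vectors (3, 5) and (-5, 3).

With u = (3, 5), v = (-5, 3):
u·v = 3·(-5) + 5·3 = (-15) + 15 = 0.
|u| = √(3² + 5²) = √34, |v| = √((-5)² + 3²) = √34, so |u||v| = √(34·34) = √1156 = 34.
cos θ = (u·v)/(|u||v|) = 0/34 = 0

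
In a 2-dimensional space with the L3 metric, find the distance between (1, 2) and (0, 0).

(Σ|x_i - y_i|^3)^(1/3) = (|1 - 0|^3 + |2 - 0|^3)^(1/3)
= (1^3 + 2^3)^(1/3) = (1 + 8)^(1/3) = (9)^(1/3) ≈ 2.0801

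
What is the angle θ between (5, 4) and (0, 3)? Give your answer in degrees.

With u = (5, 4), v = (0, 3):
u·v = 5·0 + 4·3 = 0 + 12 = 12.
|u| = √(5² + 4²) = √41, |v| = √(0² + 3²) = √9, so |u||v| = √(41·9) = √369.
cos θ = (u·v)/(|u||v|) = 12/√369 ≈ 0.624695
θ = arccos(0.624695) ≈ 51.34°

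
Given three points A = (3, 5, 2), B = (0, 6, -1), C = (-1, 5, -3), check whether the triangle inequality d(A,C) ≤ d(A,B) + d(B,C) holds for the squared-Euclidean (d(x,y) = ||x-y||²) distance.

d(A,B) = 3² + 1² + 3² = 19, d(B,C) = 1² + 1² + 2² = 6, d(A,C) = 4² + 0² + 5² = 41.
d(A,C) = 41 > 19 + 6 = 25. Triangle inequality is VIOLATED. (Squared-Euclidean is not a metric — this is a counterexample.)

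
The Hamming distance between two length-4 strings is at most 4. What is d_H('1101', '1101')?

Differing positions: none. Hamming distance = 0. The maximum possible Hamming distance for length-4 strings is 4, so d_H/4 = 0/4 = 0.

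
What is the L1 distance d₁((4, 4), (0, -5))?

Σ|x_i - y_i| = |4 - 0| + |4 - (-5)| = 4 + 9 = 13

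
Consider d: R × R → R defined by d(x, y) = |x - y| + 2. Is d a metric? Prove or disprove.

No. d fails identity of indiscernibles (specifically d(x,x) = 0): d(-2, -2) = |-2 - (-2)| + 2 = 0 + 2 = 2 ≠ 0.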